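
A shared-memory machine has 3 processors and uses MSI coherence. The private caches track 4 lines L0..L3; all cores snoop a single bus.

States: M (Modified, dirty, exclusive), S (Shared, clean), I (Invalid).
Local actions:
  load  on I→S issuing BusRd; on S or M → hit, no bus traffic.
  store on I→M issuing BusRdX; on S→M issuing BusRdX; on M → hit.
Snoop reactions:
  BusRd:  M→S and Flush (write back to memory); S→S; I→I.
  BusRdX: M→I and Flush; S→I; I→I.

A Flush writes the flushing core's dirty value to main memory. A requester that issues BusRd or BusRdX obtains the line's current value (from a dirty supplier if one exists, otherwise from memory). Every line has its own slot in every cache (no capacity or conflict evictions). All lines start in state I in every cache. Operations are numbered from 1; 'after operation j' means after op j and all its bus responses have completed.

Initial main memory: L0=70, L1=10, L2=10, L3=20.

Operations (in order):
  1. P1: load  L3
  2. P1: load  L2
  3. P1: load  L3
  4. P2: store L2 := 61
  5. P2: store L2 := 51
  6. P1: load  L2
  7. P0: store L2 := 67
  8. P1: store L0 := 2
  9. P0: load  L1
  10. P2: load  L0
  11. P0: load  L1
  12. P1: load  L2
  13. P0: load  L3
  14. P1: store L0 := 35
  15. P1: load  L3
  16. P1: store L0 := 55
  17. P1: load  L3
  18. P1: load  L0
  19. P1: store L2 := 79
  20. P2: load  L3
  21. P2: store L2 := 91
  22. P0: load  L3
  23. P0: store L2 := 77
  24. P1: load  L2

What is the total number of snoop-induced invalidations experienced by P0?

invalidations = 1

[1] P1: load  L3 | P0:I, P1:S(20), P2:I | bus: BusRd
[2] P1: load  L2 | P0:I, P1:S(10), P2:I | bus: BusRd
[3] P1: load  L3 | P0:I, P1:S(20), P2:I | bus: none
[4] P2: store L2 := 61 | P0:I, P1:I, P2:M(61) | bus: BusRdX
[5] P2: store L2 := 51 | P0:I, P1:I, P2:M(51) | bus: none
[6] P1: load  L2 | P0:I, P1:S(51), P2:S(51) | bus: BusRd,Flush
[7] P0: store L2 := 67 | P0:M(67), P1:I, P2:I | bus: BusRdX
[8] P1: store L0 := 2 | P0:I, P1:M(2), P2:I | bus: BusRdX
[9] P0: load  L1 | P0:S(10), P1:I, P2:I | bus: BusRd
[10] P2: load  L0 | P0:I, P1:S(2), P2:S(2) | bus: BusRd,Flush
[11] P0: load  L1 | P0:S(10), P1:I, P2:I | bus: none
[12] P1: load  L2 | P0:S(67), P1:S(67), P2:I | bus: BusRd,Flush
[13] P0: load  L3 | P0:S(20), P1:S(20), P2:I | bus: BusRd
[14] P1: store L0 := 35 | P0:I, P1:M(35), P2:I | bus: BusRdX
[15] P1: load  L3 | P0:S(20), P1:S(20), P2:I | bus: none
[16] P1: store L0 := 55 | P0:I, P1:M(55), P2:I | bus: none
[17] P1: load  L3 | P0:S(20), P1:S(20), P2:I | bus: none
[18] P1: load  L0 | P0:I, P1:M(55), P2:I | bus: none
[19] P1: store L2 := 79 | P0:I, P1:M(79), P2:I | bus: BusRdX
[20] P2: load  L3 | P0:S(20), P1:S(20), P2:S(20) | bus: BusRd
[21] P2: store L2 := 91 | P0:I, P1:I, P2:M(91) | bus: BusRdX,Flush
[22] P0: load  L3 | P0:S(20), P1:S(20), P2:S(20) | bus: none
[23] P0: store L2 := 77 | P0:M(77), P1:I, P2:I | bus: BusRdX,Flush
[24] P1: load  L2 | P0:S(77), P1:S(77), P2:I | bus: BusRd,Flush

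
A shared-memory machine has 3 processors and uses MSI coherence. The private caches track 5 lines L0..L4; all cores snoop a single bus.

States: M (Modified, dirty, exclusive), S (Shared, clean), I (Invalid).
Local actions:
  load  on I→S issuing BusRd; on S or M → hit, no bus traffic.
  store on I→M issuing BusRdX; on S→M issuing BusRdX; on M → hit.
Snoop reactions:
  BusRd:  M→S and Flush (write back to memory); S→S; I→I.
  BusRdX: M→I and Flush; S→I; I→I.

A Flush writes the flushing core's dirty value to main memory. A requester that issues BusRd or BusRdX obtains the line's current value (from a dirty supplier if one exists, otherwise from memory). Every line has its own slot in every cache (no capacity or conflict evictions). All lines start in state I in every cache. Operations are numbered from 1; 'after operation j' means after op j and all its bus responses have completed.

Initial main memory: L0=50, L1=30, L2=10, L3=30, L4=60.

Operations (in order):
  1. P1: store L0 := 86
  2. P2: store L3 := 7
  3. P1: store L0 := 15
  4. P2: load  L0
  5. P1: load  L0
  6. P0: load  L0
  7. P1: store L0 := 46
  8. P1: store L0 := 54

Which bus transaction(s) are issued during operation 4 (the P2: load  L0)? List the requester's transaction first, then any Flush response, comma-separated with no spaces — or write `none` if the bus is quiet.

[1] P1: store L0 := 86 | P0:I, P1:M(86), P2:I | bus: BusRdX
[2] P2: store L3 := 7 | P0:I, P1:I, P2:M(7) | bus: BusRdX
[3] P1: store L0 := 15 | P0:I, P1:M(15), P2:I | bus: none
[4] P2: load  L0 | P0:I, P1:S(15), P2:S(15) | bus: BusRd,Flush
[5] P1: load  L0 | P0:I, P1:S(15), P2:S(15) | bus: none
[6] P0: load  L0 | P0:S(15), P1:S(15), P2:S(15) | bus: BusRd
[7] P1: store L0 := 46 | P0:I, P1:M(46), P2:I | bus: BusRdX
[8] P1: store L0 := 54 | P0:I, P1:M(54), P2:I | bus: none

bus = BusRd,Flush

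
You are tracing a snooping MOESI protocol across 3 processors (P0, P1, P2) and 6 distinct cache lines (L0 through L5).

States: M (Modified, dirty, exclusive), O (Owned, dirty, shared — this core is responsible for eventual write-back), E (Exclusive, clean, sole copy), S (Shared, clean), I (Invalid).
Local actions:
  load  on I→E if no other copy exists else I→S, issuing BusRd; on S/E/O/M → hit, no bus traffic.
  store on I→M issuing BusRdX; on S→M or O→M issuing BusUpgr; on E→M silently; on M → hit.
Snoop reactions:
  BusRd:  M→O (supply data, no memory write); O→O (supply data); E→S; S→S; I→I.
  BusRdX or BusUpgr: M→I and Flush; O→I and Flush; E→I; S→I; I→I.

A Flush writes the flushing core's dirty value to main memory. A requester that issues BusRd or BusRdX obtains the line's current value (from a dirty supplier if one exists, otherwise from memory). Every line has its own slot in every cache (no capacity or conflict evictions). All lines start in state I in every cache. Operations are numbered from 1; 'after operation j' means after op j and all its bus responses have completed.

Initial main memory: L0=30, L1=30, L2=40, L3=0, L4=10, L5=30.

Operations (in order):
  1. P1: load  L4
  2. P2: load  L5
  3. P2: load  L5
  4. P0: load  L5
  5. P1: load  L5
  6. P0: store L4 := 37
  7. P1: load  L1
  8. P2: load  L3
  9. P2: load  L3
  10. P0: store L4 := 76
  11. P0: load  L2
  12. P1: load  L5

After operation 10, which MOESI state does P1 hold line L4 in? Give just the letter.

1. P1: load  L4  bus=[BusRd]  L4: P0=I P1=E P2=I  mem[L4]=10
2. P2: load  L5  bus=[BusRd]  L5: P0=I P1=I P2=E  mem[L5]=30
3. P2: load  L5  bus=[-]  L5: P0=I P1=I P2=E  mem[L5]=30
4. P0: load  L5  bus=[BusRd]  L5: P0=S P1=I P2=S  mem[L5]=30
5. P1: load  L5  bus=[BusRd]  L5: P0=S P1=S P2=S  mem[L5]=30
6. P0: store L4 := 37  bus=[BusRdX]  L4: P0=M P1=I P2=I  mem[L4]=10
7. P1: load  L1  bus=[BusRd]  L1: P0=I P1=E P2=I  mem[L1]=30
8. P2: load  L3  bus=[BusRd]  L3: P0=I P1=I P2=E  mem[L3]=0
9. P2: load  L3  bus=[-]  L3: P0=I P1=I P2=E  mem[L3]=0
10. P0: store L4 := 76  bus=[-]  L4: P0=M P1=I P2=I  mem[L4]=10
11. P0: load  L2  bus=[BusRd]  L2: P0=E P1=I P2=I  mem[L2]=40
12. P1: load  L5  bus=[-]  L5: P0=S P1=S P2=S  mem[L5]=30

state = I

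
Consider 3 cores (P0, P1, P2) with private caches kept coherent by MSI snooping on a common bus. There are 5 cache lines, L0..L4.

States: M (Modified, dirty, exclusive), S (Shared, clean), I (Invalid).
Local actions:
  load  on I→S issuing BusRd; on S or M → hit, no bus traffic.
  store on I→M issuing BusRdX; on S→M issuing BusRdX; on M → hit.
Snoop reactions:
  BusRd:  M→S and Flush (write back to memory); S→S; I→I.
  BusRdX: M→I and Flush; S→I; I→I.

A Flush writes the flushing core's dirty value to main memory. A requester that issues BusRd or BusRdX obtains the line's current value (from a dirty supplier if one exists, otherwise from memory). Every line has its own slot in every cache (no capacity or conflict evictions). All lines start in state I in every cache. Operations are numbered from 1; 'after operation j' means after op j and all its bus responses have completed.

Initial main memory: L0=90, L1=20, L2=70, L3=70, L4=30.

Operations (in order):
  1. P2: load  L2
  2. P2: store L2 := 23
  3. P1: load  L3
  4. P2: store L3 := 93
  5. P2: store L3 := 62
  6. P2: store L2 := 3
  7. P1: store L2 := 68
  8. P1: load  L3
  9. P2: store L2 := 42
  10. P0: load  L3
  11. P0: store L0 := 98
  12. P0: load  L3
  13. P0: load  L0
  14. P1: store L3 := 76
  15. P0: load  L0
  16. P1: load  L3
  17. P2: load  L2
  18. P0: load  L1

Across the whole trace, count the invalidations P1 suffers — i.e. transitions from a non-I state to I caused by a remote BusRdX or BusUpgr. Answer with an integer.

invalidations = 2

1. P2: load  L2  bus=[BusRd]  L2: P0=I P1=I P2=S  mem[L2]=70
2. P2: store L2 := 23  bus=[BusRdX]  L2: P0=I P1=I P2=M  mem[L2]=70
3. P1: load  L3  bus=[BusRd]  L3: P0=I P1=S P2=I  mem[L3]=70
4. P2: store L3 := 93  bus=[BusRdX]  L3: P0=I P1=I P2=M  mem[L3]=70
5. P2: store L3 := 62  bus=[-]  L3: P0=I P1=I P2=M  mem[L3]=70
6. P2: store L2 := 3  bus=[-]  L2: P0=I P1=I P2=M  mem[L2]=70
7. P1: store L2 := 68  bus=[BusRdX,Flush]  L2: P0=I P1=M P2=I  mem[L2]=3
8. P1: load  L3  bus=[BusRd,Flush]  L3: P0=I P1=S P2=S  mem[L3]=62
9. P2: store L2 := 42  bus=[BusRdX,Flush]  L2: P0=I P1=I P2=M  mem[L2]=68
10. P0: load  L3  bus=[BusRd]  L3: P0=S P1=S P2=S  mem[L3]=62
11. P0: store L0 := 98  bus=[BusRdX]  L0: P0=M P1=I P2=I  mem[L0]=90
12. P0: load  L3  bus=[-]  L3: P0=S P1=S P2=S  mem[L3]=62
13. P0: load  L0  bus=[-]  L0: P0=M P1=I P2=I  mem[L0]=90
14. P1: store L3 := 76  bus=[BusRdX]  L3: P0=I P1=M P2=I  mem[L3]=62
15. P0: load  L0  bus=[-]  L0: P0=M P1=I P2=I  mem[L0]=90
16. P1: load  L3  bus=[-]  L3: P0=I P1=M P2=I  mem[L3]=62
17. P2: load  L2  bus=[-]  L2: P0=I P1=I P2=M  mem[L2]=68
18. P0: load  L1  bus=[BusRd]  L1: P0=S P1=I P2=I  mem[L1]=20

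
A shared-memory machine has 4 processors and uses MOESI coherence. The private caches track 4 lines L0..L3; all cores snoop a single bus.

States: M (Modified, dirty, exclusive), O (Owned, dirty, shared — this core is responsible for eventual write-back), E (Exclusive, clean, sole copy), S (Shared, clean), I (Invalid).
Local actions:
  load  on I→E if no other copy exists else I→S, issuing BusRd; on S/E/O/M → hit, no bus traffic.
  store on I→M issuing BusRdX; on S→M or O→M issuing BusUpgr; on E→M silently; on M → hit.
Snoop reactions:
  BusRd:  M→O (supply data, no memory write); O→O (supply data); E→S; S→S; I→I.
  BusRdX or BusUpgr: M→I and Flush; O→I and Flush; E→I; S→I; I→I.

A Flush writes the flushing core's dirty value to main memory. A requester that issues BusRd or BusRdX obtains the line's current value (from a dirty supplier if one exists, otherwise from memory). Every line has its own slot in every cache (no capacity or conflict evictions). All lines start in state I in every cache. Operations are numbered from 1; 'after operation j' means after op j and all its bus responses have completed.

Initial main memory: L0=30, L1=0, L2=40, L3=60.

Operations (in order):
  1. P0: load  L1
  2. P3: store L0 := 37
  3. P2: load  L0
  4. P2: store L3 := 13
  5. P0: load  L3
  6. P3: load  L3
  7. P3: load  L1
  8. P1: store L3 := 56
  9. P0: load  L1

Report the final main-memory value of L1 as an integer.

memory[L1] = 0

1. P0: load  L1  bus=[BusRd]  L1: P0=E P1=I P2=I P3=I  mem[L1]=0
2. P3: store L0 := 37  bus=[BusRdX]  L0: P0=I P1=I P2=I P3=M  mem[L0]=30
3. P2: load  L0  bus=[BusRd]  L0: P0=I P1=I P2=S P3=O  mem[L0]=30
4. P2: store L3 := 13  bus=[BusRdX]  L3: P0=I P1=I P2=M P3=I  mem[L3]=60
5. P0: load  L3  bus=[BusRd]  L3: P0=S P1=I P2=O P3=I  mem[L3]=60
6. P3: load  L3  bus=[BusRd]  L3: P0=S P1=I P2=O P3=S  mem[L3]=60
7. P3: load  L1  bus=[BusRd]  L1: P0=S P1=I P2=I P3=S  mem[L1]=0
8. P1: store L3 := 56  bus=[BusRdX,Flush]  L3: P0=I P1=M P2=I P3=I  mem[L3]=13
9. P0: load  L1  bus=[-]  L1: P0=S P1=I P2=I P3=S  mem[L1]=0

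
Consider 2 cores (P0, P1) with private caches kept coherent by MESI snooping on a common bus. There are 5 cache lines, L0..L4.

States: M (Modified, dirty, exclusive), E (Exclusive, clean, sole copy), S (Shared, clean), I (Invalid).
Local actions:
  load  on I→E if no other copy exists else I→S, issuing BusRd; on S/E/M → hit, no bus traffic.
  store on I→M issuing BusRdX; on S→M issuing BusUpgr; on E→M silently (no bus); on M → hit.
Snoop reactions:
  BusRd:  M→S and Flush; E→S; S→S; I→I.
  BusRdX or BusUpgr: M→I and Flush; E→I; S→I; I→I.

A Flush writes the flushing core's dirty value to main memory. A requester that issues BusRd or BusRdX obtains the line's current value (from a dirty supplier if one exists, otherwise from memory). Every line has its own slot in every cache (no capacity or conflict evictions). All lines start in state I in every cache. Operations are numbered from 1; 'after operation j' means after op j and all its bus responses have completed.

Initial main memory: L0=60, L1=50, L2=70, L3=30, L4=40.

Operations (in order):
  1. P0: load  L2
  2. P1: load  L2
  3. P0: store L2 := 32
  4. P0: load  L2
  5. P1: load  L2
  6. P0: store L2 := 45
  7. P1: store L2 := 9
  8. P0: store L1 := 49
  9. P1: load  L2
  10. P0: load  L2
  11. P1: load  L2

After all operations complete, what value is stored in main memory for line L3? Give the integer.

[1] P0: load  L2 | P0:E(70), P1:I | bus: BusRd
[2] P1: load  L2 | P0:S(70), P1:S(70) | bus: BusRd
[3] P0: store L2 := 32 | P0:M(32), P1:I | bus: BusUpgr
[4] P0: load  L2 | P0:M(32), P1:I | bus: none
[5] P1: load  L2 | P0:S(32), P1:S(32) | bus: BusRd,Flush
[6] P0: store L2 := 45 | P0:M(45), P1:I | bus: BusUpgr
[7] P1: store L2 := 9 | P0:I, P1:M(9) | bus: BusRdX,Flush
[8] P0: store L1 := 49 | P0:M(49), P1:I | bus: BusRdX
[9] P1: load  L2 | P0:I, P1:M(9) | bus: none
[10] P0: load  L2 | P0:S(9), P1:S(9) | bus: BusRd,Flush
[11] P1: load  L2 | P0:S(9), P1:S(9) | bus: none

memory[L3] = 30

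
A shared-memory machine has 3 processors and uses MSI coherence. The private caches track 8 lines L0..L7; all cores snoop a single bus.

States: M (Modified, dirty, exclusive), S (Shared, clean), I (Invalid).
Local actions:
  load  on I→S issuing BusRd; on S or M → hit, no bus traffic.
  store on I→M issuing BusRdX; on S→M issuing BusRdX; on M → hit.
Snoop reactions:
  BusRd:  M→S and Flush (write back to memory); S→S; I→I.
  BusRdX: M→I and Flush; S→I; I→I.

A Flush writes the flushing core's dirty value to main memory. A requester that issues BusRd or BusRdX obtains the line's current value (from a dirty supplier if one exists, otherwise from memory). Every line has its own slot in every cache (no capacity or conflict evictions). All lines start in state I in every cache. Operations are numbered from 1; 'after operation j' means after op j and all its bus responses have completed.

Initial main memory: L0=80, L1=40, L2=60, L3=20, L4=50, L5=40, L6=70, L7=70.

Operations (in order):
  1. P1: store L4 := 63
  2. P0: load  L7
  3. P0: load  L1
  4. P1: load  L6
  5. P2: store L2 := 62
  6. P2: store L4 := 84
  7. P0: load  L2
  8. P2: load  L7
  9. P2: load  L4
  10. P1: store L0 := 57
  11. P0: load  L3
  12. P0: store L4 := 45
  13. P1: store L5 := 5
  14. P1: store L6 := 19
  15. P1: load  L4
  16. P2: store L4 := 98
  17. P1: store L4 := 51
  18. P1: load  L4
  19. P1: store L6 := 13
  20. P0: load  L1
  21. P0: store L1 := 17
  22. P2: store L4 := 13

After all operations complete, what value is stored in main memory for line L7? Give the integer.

memory[L7] = 70

1. P1: store L4 := 63  bus=[BusRdX]  L4: P0=I P1=M P2=I  mem[L4]=50
2. P0: load  L7  bus=[BusRd]  L7: P0=S P1=I P2=I  mem[L7]=70
3. P0: load  L1  bus=[BusRd]  L1: P0=S P1=I P2=I  mem[L1]=40
4. P1: load  L6  bus=[BusRd]  L6: P0=I P1=S P2=I  mem[L6]=70
5. P2: store L2 := 62  bus=[BusRdX]  L2: P0=I P1=I P2=M  mem[L2]=60
6. P2: store L4 := 84  bus=[BusRdX,Flush]  L4: P0=I P1=I P2=M  mem[L4]=63
7. P0: load  L2  bus=[BusRd,Flush]  L2: P0=S P1=I P2=S  mem[L2]=62
8. P2: load  L7  bus=[BusRd]  L7: P0=S P1=I P2=S  mem[L7]=70
9. P2: load  L4  bus=[-]  L4: P0=I P1=I P2=M  mem[L4]=63
10. P1: store L0 := 57  bus=[BusRdX]  L0: P0=I P1=M P2=I  mem[L0]=80
11. P0: load  L3  bus=[BusRd]  L3: P0=S P1=I P2=I  mem[L3]=20
12. P0: store L4 := 45  bus=[BusRdX,Flush]  L4: P0=M P1=I P2=I  mem[L4]=84
13. P1: store L5 := 5  bus=[BusRdX]  L5: P0=I P1=M P2=I  mem[L5]=40
14. P1: store L6 := 19  bus=[BusRdX]  L6: P0=I P1=M P2=I  mem[L6]=70
15. P1: load  L4  bus=[BusRd,Flush]  L4: P0=S P1=S P2=I  mem[L4]=45
16. P2: store L4 := 98  bus=[BusRdX]  L4: P0=I P1=I P2=M  mem[L4]=45
17. P1: store L4 := 51  bus=[BusRdX,Flush]  L4: P0=I P1=M P2=I  mem[L4]=98
18. P1: load  L4  bus=[-]  L4: P0=I P1=M P2=I  mem[L4]=98
19. P1: store L6 := 13  bus=[-]  L6: P0=I P1=M P2=I  mem[L6]=70
20. P0: load  L1  bus=[-]  L1: P0=S P1=I P2=I  mem[L1]=40
21. P0: store L1 := 17  bus=[BusRdX]  L1: P0=M P1=I P2=I  mem[L1]=40
22. P2: store L4 := 13  bus=[BusRdX,Flush]  L4: P0=I P1=I P2=M  mem[L4]=51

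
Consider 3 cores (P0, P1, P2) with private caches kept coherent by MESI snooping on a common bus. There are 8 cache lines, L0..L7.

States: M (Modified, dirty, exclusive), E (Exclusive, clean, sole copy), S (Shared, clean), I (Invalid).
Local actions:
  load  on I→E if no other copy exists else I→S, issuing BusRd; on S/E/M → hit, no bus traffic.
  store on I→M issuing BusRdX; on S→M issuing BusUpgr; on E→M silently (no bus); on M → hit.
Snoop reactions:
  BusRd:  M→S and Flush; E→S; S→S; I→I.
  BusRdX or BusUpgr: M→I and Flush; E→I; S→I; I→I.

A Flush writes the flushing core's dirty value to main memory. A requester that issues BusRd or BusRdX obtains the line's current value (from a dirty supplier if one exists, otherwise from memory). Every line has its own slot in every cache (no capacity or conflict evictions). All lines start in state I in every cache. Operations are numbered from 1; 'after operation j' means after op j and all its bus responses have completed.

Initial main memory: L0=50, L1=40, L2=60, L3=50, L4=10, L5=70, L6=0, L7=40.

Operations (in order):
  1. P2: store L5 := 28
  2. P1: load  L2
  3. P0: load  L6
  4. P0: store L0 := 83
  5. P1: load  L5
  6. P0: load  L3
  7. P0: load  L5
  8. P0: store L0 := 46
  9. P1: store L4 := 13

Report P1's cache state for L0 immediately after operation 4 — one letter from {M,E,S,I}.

  op1 P2: store L5 := 28 → I/I/M on L5; bus BusRdX; mem=70
  op2 P1: load  L2 → I/E/I on L2; bus BusRd; mem=60
  op3 P0: load  L6 → E/I/I on L6; bus BusRd; mem=0
  op4 P0: store L0 := 83 → M/I/I on L0; bus BusRdX; mem=50
  op5 P1: load  L5 → I/S/S on L5; bus BusRd Flush; mem=28
  op6 P0: load  L3 → E/I/I on L3; bus BusRd; mem=50
  op7 P0: load  L5 → S/S/S on L5; bus BusRd; mem=28
  op8 P0: store L0 := 46 → M/I/I on L0; bus (none); mem=50
  op9 P1: store L4 := 13 → I/M/I on L4; bus BusRdX; mem=10

state = I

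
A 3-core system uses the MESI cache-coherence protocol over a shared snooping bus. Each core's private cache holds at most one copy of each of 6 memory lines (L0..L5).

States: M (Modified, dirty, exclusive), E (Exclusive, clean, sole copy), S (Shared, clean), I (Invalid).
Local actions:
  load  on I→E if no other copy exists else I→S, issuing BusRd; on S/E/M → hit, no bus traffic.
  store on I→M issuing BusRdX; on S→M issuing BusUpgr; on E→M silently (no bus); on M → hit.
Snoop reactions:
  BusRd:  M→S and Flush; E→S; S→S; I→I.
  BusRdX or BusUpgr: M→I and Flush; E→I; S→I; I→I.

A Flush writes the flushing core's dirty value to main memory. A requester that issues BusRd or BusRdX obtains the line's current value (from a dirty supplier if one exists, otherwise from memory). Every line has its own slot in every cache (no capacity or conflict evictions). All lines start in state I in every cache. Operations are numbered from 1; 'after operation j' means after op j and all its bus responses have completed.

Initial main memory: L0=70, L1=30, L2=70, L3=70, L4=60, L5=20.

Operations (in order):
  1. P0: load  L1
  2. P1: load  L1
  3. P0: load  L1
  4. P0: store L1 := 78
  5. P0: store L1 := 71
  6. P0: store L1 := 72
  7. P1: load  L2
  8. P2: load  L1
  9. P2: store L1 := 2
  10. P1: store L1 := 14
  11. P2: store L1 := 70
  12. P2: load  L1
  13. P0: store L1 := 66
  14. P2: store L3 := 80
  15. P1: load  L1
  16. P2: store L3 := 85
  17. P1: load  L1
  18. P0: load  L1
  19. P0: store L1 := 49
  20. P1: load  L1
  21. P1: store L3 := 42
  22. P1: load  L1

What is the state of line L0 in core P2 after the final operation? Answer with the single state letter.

step 1: P0: load  L1  ⟶  EII  (L1)  txn=BusRd  M[L1]=30
step 2: P1: load  L1  ⟶  SSI  (L1)  txn=BusRd  M[L1]=30
step 3: P0: load  L1  ⟶  SSI  (L1)  txn=∅  M[L1]=30
step 4: P0: store L1 := 78  ⟶  MII  (L1)  txn=BusUpgr  M[L1]=30
step 5: P0: store L1 := 71  ⟶  MII  (L1)  txn=∅  M[L1]=30
step 6: P0: store L1 := 72  ⟶  MII  (L1)  txn=∅  M[L1]=30
step 7: P1: load  L2  ⟶  IEI  (L2)  txn=BusRd  M[L2]=70
step 8: P2: load  L1  ⟶  SIS  (L1)  txn=BusRd+Flush  M[L1]=72
step 9: P2: store L1 := 2  ⟶  IIM  (L1)  txn=BusUpgr  M[L1]=72
step 10: P1: store L1 := 14  ⟶  IMI  (L1)  txn=BusRdX+Flush  M[L1]=2
step 11: P2: store L1 := 70  ⟶  IIM  (L1)  txn=BusRdX+Flush  M[L1]=14
step 12: P2: load  L1  ⟶  IIM  (L1)  txn=∅  M[L1]=14
step 13: P0: store L1 := 66  ⟶  MII  (L1)  txn=BusRdX+Flush  M[L1]=70
step 14: P2: store L3 := 80  ⟶  IIM  (L3)  txn=BusRdX  M[L3]=70
step 15: P1: load  L1  ⟶  SSI  (L1)  txn=BusRd+Flush  M[L1]=66
step 16: P2: store L3 := 85  ⟶  IIM  (L3)  txn=∅  M[L3]=70
step 17: P1: load  L1  ⟶  SSI  (L1)  txn=∅  M[L1]=66
step 18: P0: load  L1  ⟶  SSI  (L1)  txn=∅  M[L1]=66
step 19: P0: store L1 := 49  ⟶  MII  (L1)  txn=BusUpgr  M[L1]=66
step 20: P1: load  L1  ⟶  SSI  (L1)  txn=BusRd+Flush  M[L1]=49
step 21: P1: store L3 := 42  ⟶  IMI  (L3)  txn=BusRdX+Flush  M[L3]=85
step 22: P1: load  L1  ⟶  SSI  (L1)  txn=∅  M[L1]=49

state = I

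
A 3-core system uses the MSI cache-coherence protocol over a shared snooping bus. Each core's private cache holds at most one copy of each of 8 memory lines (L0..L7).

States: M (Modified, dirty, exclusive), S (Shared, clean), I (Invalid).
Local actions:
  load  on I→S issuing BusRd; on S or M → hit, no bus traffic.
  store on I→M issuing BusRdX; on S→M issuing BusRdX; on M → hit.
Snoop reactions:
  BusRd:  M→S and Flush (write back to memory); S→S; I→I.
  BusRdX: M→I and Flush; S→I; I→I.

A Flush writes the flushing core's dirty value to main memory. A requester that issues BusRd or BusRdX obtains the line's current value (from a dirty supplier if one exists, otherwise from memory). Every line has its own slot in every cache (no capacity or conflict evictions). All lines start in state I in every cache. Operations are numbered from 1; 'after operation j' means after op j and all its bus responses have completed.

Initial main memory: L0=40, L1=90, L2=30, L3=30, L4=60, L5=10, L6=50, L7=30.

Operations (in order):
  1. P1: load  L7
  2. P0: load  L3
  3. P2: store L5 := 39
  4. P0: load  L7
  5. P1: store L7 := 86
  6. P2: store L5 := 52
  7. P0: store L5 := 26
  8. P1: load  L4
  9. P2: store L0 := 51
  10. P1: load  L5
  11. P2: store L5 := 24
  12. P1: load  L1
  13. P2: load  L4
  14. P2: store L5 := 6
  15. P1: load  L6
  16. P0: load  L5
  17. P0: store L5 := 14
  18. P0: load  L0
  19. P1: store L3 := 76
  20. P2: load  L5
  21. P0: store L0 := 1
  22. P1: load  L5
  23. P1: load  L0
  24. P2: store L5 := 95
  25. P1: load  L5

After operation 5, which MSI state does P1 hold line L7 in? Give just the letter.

1. P1: load  L7  bus=[BusRd]  L7: P0=I P1=S P2=I  mem[L7]=30
2. P0: load  L3  bus=[BusRd]  L3: P0=S P1=I P2=I  mem[L3]=30
3. P2: store L5 := 39  bus=[BusRdX]  L5: P0=I P1=I P2=M  mem[L5]=10
4. P0: load  L7  bus=[BusRd]  L7: P0=S P1=S P2=I  mem[L7]=30
5. P1: store L7 := 86  bus=[BusRdX]  L7: P0=I P1=M P2=I  mem[L7]=30
6. P2: store L5 := 52  bus=[-]  L5: P0=I P1=I P2=M  mem[L5]=10
7. P0: store L5 := 26  bus=[BusRdX,Flush]  L5: P0=M P1=I P2=I  mem[L5]=52
8. P1: load  L4  bus=[BusRd]  L4: P0=I P1=S P2=I  mem[L4]=60
9. P2: store L0 := 51  bus=[BusRdX]  L0: P0=I P1=I P2=M  mem[L0]=40
10. P1: load  L5  bus=[BusRd,Flush]  L5: P0=S P1=S P2=I  mem[L5]=26
11. P2: store L5 := 24  bus=[BusRdX]  L5: P0=I P1=I P2=M  mem[L5]=26
12. P1: load  L1  bus=[BusRd]  L1: P0=I P1=S P2=I  mem[L1]=90
13. P2: load  L4  bus=[BusRd]  L4: P0=I P1=S P2=S  mem[L4]=60
14. P2: store L5 := 6  bus=[-]  L5: P0=I P1=I P2=M  mem[L5]=26
15. P1: load  L6  bus=[BusRd]  L6: P0=I P1=S P2=I  mem[L6]=50
16. P0: load  L5  bus=[BusRd,Flush]  L5: P0=S P1=I P2=S  mem[L5]=6
17. P0: store L5 := 14  bus=[BusRdX]  L5: P0=M P1=I P2=I  mem[L5]=6
18. P0: load  L0  bus=[BusRd,Flush]  L0: P0=S P1=I P2=S  mem[L0]=51
19. P1: store L3 := 76  bus=[BusRdX]  L3: P0=I P1=M P2=I  mem[L3]=30
20. P2: load  L5  bus=[BusRd,Flush]  L5: P0=S P1=I P2=S  mem[L5]=14
21. P0: store L0 := 1  bus=[BusRdX]  L0: P0=M P1=I P2=I  mem[L0]=51
22. P1: load  L5  bus=[BusRd]  L5: P0=S P1=S P2=S  mem[L5]=14
23. P1: load  L0  bus=[BusRd,Flush]  L0: P0=S P1=S P2=I  mem[L0]=1
24. P2: store L5 := 95  bus=[BusRdX]  L5: P0=I P1=I P2=M  mem[L5]=14
25. P1: load  L5  bus=[BusRd,Flush]  L5: P0=I P1=S P2=S  mem[L5]=95

state = M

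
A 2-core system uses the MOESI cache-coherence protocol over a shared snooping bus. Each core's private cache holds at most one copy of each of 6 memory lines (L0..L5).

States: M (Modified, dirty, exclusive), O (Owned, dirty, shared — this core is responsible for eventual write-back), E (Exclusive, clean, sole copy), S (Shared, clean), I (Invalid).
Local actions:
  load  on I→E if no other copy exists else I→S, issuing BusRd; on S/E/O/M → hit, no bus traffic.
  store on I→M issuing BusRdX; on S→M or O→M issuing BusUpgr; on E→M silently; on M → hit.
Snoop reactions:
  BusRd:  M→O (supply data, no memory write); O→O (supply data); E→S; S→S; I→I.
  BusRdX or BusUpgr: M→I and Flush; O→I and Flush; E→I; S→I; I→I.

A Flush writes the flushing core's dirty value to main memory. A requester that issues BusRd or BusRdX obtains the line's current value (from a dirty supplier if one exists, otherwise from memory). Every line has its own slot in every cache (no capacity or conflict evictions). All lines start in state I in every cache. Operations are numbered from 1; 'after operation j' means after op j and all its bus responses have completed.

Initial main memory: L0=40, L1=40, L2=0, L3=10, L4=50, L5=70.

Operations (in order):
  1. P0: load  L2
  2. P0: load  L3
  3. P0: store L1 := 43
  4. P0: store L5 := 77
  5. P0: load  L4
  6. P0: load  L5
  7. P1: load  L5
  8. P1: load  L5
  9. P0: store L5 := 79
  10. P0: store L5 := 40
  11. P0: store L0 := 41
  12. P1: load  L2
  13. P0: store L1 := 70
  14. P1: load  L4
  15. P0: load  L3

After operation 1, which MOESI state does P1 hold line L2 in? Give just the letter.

state = I

step 1: P0: load  L2  ⟶  EI  (L2)  txn=BusRd  M[L2]=0
step 2: P0: load  L3  ⟶  EI  (L3)  txn=BusRd  M[L3]=10
step 3: P0: store L1 := 43  ⟶  MI  (L1)  txn=BusRdX  M[L1]=40
step 4: P0: store L5 := 77  ⟶  MI  (L5)  txn=BusRdX  M[L5]=70
step 5: P0: load  L4  ⟶  EI  (L4)  txn=BusRd  M[L4]=50
step 6: P0: load  L5  ⟶  MI  (L5)  txn=∅  M[L5]=70
step 7: P1: load  L5  ⟶  OS  (L5)  txn=BusRd  M[L5]=70
step 8: P1: load  L5  ⟶  OS  (L5)  txn=∅  M[L5]=70
step 9: P0: store L5 := 79  ⟶  MI  (L5)  txn=BusUpgr  M[L5]=70
step 10: P0: store L5 := 40  ⟶  MI  (L5)  txn=∅  M[L5]=70
step 11: P0: store L0 := 41  ⟶  MI  (L0)  txn=BusRdX  M[L0]=40
step 12: P1: load  L2  ⟶  SS  (L2)  txn=BusRd  M[L2]=0
step 13: P0: store L1 := 70  ⟶  MI  (L1)  txn=∅  M[L1]=40
step 14: P1: load  L4  ⟶  SS  (L4)  txn=BusRd  M[L4]=50
step 15: P0: load  L3  ⟶  EI  (L3)  txn=∅  M[L3]=10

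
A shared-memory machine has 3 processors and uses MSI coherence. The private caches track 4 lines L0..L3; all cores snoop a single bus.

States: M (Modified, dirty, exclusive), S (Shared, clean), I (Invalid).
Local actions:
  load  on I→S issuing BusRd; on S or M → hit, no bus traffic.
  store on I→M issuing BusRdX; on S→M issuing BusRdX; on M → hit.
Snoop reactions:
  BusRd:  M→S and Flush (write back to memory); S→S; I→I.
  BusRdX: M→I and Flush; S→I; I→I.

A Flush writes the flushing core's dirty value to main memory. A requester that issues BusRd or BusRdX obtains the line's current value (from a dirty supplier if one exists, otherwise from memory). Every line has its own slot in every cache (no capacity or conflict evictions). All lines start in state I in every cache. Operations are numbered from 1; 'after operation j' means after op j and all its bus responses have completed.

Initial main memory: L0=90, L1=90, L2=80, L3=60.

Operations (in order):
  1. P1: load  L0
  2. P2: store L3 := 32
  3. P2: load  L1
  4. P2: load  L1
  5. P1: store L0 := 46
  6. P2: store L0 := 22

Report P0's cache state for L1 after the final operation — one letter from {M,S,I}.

step 1: P1: load  L0  ⟶  ISI  (L0)  txn=BusRd  M[L0]=90
step 2: P2: store L3 := 32  ⟶  IIM  (L3)  txn=BusRdX  M[L3]=60
step 3: P2: load  L1  ⟶  IIS  (L1)  txn=BusRd  M[L1]=90
step 4: P2: load  L1  ⟶  IIS  (L1)  txn=∅  M[L1]=90
step 5: P1: store L0 := 46  ⟶  IMI  (L0)  txn=BusRdX  M[L0]=90
step 6: P2: store L0 := 22  ⟶  IIM  (L0)  txn=BusRdX+Flush  M[L0]=46

state = I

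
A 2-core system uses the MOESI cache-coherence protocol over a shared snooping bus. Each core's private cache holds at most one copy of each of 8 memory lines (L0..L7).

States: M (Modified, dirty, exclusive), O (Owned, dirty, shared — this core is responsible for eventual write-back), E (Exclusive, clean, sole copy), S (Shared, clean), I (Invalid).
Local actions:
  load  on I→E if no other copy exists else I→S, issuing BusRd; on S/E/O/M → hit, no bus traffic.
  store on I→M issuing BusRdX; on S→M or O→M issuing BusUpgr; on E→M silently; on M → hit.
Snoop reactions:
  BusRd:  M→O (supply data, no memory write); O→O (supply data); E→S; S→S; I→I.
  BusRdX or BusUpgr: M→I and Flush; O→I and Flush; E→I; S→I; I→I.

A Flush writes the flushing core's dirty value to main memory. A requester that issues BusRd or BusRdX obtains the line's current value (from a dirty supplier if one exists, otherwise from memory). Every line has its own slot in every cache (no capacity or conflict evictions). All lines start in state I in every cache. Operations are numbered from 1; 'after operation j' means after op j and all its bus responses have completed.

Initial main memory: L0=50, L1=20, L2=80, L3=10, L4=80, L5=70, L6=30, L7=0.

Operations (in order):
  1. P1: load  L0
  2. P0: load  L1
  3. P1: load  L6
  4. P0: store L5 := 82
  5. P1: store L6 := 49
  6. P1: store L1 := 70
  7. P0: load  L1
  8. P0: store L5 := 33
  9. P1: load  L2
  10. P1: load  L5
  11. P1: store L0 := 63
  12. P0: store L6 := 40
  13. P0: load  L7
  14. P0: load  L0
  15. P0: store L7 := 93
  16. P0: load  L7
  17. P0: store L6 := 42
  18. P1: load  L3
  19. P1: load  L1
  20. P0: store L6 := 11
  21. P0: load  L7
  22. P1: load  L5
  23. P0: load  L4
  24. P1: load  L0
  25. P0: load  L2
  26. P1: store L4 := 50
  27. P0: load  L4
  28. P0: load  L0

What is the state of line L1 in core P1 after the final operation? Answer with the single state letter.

[1] P1: load  L0 | P0:I, P1:E(50) | bus: BusRd
[2] P0: load  L1 | P0:E(20), P1:I | bus: BusRd
[3] P1: load  L6 | P0:I, P1:E(30) | bus: BusRd
[4] P0: store L5 := 82 | P0:M(82), P1:I | bus: BusRdX
[5] P1: store L6 := 49 | P0:I, P1:M(49) | bus: none
[6] P1: store L1 := 70 | P0:I, P1:M(70) | bus: BusRdX
[7] P0: load  L1 | P0:S(70), P1:O(70) | bus: BusRd
[8] P0: store L5 := 33 | P0:M(33), P1:I | bus: none
[9] P1: load  L2 | P0:I, P1:E(80) | bus: BusRd
[10] P1: load  L5 | P0:O(33), P1:S(33) | bus: BusRd
[11] P1: store L0 := 63 | P0:I, P1:M(63) | bus: none
[12] P0: store L6 := 40 | P0:M(40), P1:I | bus: BusRdX,Flush
[13] P0: load  L7 | P0:E(0), P1:I | bus: BusRd
[14] P0: load  L0 | P0:S(63), P1:O(63) | bus: BusRd
[15] P0: store L7 := 93 | P0:M(93), P1:I | bus: none
[16] P0: load  L7 | P0:M(93), P1:I | bus: none
[17] P0: store L6 := 42 | P0:M(42), P1:I | bus: none
[18] P1: load  L3 | P0:I, P1:E(10) | bus: BusRd
[19] P1: load  L1 | P0:S(70), P1:O(70) | bus: none
[20] P0: store L6 := 11 | P0:M(11), P1:I | bus: none
[21] P0: load  L7 | P0:M(93), P1:I | bus: none
[22] P1: load  L5 | P0:O(33), P1:S(33) | bus: none
[23] P0: load  L4 | P0:E(80), P1:I | bus: BusRd
[24] P1: load  L0 | P0:S(63), P1:O(63) | bus: none
[25] P0: load  L2 | P0:S(80), P1:S(80) | bus: BusRd
[26] P1: store L4 := 50 | P0:I, P1:M(50) | bus: BusRdX
[27] P0: load  L4 | P0:S(50), P1:O(50) | bus: BusRd
[28] P0: load  L0 | P0:S(63), P1:O(63) | bus: none

state = O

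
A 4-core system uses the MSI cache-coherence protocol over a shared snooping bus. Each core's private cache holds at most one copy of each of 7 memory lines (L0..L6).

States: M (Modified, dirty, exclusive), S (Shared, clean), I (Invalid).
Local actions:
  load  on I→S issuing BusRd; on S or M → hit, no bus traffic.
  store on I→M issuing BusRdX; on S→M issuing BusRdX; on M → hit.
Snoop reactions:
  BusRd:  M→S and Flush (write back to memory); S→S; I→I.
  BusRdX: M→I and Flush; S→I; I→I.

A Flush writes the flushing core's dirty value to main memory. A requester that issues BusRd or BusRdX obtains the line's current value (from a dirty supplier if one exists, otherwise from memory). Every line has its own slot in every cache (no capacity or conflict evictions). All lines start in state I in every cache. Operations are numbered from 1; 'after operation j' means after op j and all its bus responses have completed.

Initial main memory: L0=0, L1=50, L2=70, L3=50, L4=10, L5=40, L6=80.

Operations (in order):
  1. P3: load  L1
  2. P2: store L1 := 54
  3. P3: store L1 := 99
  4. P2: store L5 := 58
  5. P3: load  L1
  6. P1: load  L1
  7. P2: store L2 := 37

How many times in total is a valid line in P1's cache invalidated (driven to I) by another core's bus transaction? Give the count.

invalidations = 0

1. P3: load  L1  bus=[BusRd]  L1: P0=I P1=I P2=I P3=S  mem[L1]=50
2. P2: store L1 := 54  bus=[BusRdX]  L1: P0=I P1=I P2=M P3=I  mem[L1]=50
3. P3: store L1 := 99  bus=[BusRdX,Flush]  L1: P0=I P1=I P2=I P3=M  mem[L1]=54
4. P2: store L5 := 58  bus=[BusRdX]  L5: P0=I P1=I P2=M P3=I  mem[L5]=40
5. P3: load  L1  bus=[-]  L1: P0=I P1=I P2=I P3=M  mem[L1]=54
6. P1: load  L1  bus=[BusRd,Flush]  L1: P0=I P1=S P2=I P3=S  mem[L1]=99
7. P2: store L2 := 37  bus=[BusRdX]  L2: P0=I P1=I P2=M P3=I  mem[L2]=70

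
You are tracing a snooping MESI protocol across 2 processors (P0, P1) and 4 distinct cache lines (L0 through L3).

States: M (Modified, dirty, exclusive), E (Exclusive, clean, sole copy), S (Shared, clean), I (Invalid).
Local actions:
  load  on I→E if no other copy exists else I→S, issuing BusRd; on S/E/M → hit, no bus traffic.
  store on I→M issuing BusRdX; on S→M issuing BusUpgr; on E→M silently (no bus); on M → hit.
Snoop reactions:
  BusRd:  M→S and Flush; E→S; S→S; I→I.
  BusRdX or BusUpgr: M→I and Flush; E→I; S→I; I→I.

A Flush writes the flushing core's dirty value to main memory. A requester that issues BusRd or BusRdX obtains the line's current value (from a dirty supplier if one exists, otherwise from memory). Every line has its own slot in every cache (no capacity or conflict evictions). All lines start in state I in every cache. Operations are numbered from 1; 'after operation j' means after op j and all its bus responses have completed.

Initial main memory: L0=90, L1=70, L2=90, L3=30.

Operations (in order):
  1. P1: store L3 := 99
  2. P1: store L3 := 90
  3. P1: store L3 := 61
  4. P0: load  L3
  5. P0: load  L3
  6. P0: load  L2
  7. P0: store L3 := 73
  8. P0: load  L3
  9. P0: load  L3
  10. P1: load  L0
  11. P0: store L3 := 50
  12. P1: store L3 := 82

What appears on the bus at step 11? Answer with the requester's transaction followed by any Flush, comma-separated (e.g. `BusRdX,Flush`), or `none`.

  op1 P1: store L3 := 99 → I/M on L3; bus BusRdX; mem=30
  op2 P1: store L3 := 90 → I/M on L3; bus (none); mem=30
  op3 P1: store L3 := 61 → I/M on L3; bus (none); mem=30
  op4 P0: load  L3 → S/S on L3; bus BusRd Flush; mem=61
  op5 P0: load  L3 → S/S on L3; bus (none); mem=61
  op6 P0: load  L2 → E/I on L2; bus BusRd; mem=90
  op7 P0: store L3 := 73 → M/I on L3; bus BusUpgr; mem=61
  op8 P0: load  L3 → M/I on L3; bus (none); mem=61
  op9 P0: load  L3 → M/I on L3; bus (none); mem=61
  op10 P1: load  L0 → I/E on L0; bus BusRd; mem=90
  op11 P0: store L3 := 50 → M/I on L3; bus (none); mem=61
  op12 P1: store L3 := 82 → I/M on L3; bus BusRdX Flush; mem=50

bus = none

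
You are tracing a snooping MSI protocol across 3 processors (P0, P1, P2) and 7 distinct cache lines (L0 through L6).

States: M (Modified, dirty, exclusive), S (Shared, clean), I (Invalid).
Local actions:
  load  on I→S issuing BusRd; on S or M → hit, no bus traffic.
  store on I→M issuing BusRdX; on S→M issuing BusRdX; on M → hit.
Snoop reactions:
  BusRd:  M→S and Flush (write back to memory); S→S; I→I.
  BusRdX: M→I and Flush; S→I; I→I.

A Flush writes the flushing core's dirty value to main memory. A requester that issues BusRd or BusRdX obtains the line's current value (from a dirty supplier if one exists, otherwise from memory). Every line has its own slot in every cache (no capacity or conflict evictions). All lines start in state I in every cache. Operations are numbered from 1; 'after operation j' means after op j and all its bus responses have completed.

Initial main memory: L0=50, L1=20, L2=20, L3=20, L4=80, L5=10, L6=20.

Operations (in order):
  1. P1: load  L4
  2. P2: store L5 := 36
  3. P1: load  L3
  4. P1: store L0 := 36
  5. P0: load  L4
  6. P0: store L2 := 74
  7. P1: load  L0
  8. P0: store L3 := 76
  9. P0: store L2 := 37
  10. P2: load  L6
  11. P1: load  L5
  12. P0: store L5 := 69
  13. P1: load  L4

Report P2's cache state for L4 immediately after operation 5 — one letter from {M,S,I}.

state = I

[1] P1: load  L4 | P0:I, P1:S(80), P2:I | bus: BusRd
[2] P2: store L5 := 36 | P0:I, P1:I, P2:M(36) | bus: BusRdX
[3] P1: load  L3 | P0:I, P1:S(20), P2:I | bus: BusRd
[4] P1: store L0 := 36 | P0:I, P1:M(36), P2:I | bus: BusRdX
[5] P0: load  L4 | P0:S(80), P1:S(80), P2:I | bus: BusRd
[6] P0: store L2 := 74 | P0:M(74), P1:I, P2:I | bus: BusRdX
[7] P1: load  L0 | P0:I, P1:M(36), P2:I | bus: none
[8] P0: store L3 := 76 | P0:M(76), P1:I, P2:I | bus: BusRdX
[9] P0: store L2 := 37 | P0:M(37), P1:I, P2:I | bus: none
[10] P2: load  L6 | P0:I, P1:I, P2:S(20) | bus: BusRd
[11] P1: load  L5 | P0:I, P1:S(36), P2:S(36) | bus: BusRd,Flush
[12] P0: store L5 := 69 | P0:M(69), P1:I, P2:I | bus: BusRdX
[13] P1: load  L4 | P0:S(80), P1:S(80), P2:I | bus: none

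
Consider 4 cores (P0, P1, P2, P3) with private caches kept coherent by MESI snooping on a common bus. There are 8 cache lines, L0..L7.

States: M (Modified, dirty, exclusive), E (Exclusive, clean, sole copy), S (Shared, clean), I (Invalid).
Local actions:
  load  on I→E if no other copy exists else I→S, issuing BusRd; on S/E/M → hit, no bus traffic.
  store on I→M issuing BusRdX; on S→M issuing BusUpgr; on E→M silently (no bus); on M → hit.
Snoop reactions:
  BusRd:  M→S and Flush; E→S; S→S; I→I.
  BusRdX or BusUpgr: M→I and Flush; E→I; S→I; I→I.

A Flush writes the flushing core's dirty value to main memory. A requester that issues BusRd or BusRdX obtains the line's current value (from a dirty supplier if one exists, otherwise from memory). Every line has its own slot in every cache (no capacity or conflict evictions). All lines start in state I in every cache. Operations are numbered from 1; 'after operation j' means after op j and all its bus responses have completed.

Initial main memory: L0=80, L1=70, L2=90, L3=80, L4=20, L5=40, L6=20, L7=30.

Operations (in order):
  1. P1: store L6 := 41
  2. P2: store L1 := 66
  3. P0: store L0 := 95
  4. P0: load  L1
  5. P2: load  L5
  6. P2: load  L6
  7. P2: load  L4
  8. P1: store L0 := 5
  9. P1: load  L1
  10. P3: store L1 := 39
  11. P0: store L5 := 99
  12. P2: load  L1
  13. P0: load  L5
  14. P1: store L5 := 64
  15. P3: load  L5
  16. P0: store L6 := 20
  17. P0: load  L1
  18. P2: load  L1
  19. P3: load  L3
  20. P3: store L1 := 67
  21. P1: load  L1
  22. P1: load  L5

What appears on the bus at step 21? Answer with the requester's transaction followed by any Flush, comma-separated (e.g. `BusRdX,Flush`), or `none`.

bus = BusRd,Flush

  op1 P1: store L6 := 41 → I/M/I/I on L6; bus BusRdX; mem=20
  op2 P2: store L1 := 66 → I/I/M/I on L1; bus BusRdX; mem=70
  op3 P0: store L0 := 95 → M/I/I/I on L0; bus BusRdX; mem=80
  op4 P0: load  L1 → S/I/S/I on L1; bus BusRd Flush; mem=66
  op5 P2: load  L5 → I/I/E/I on L5; bus BusRd; mem=40
  op6 P2: load  L6 → I/S/S/I on L6; bus BusRd Flush; mem=41
  op7 P2: load  L4 → I/I/E/I on L4; bus BusRd; mem=20
  op8 P1: store L0 := 5 → I/M/I/I on L0; bus BusRdX Flush; mem=95
  op9 P1: load  L1 → S/S/S/I on L1; bus BusRd; mem=66
  op10 P3: store L1 := 39 → I/I/I/M on L1; bus BusRdX; mem=66
  op11 P0: store L5 := 99 → M/I/I/I on L5; bus BusRdX; mem=40
  op12 P2: load  L1 → I/I/S/S on L1; bus BusRd Flush; mem=39
  op13 P0: load  L5 → M/I/I/I on L5; bus (none); mem=40
  op14 P1: store L5 := 64 → I/M/I/I on L5; bus BusRdX Flush; mem=99
  op15 P3: load  L5 → I/S/I/S on L5; bus BusRd Flush; mem=64
  op16 P0: store L6 := 20 → M/I/I/I on L6; bus BusRdX; mem=41
  op17 P0: load  L1 → S/I/S/S on L1; bus BusRd; mem=39
  op18 P2: load  L1 → S/I/S/S on L1; bus (none); mem=39
  op19 P3: load  L3 → I/I/I/E on L3; bus BusRd; mem=80
  op20 P3: store L1 := 67 → I/I/I/M on L1; bus BusUpgr; mem=39
  op21 P1: load  L1 → I/S/I/S on L1; bus BusRd Flush; mem=67
  op22 P1: load  L5 → I/S/I/S on L5; bus (none); mem=64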